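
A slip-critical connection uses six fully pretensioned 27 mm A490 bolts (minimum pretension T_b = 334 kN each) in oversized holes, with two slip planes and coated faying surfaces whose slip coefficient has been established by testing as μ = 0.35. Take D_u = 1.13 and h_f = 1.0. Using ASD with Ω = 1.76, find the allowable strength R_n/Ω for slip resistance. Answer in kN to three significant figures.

R_n = μ · D_u · h_f · T_b · n_s · n_b = 0.35 × 1.13 × 1.0 × 334 × 2 × 6 = 1585 kN.
Allowable strength R_n/Ω = 1585 / 1.76 = 901 kN.

901 kN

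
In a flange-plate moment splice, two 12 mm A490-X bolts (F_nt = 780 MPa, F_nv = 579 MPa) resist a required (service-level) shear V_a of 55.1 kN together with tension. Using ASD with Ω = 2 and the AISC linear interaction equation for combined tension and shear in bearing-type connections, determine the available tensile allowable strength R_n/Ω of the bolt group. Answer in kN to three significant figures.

40.5 kN

A_b = π·12²/4 = 113.1 mm²; f_rv = 55.1 × 1000 / (2 × 113.1) = 243.6 MPa.
F'_nt = 1.3 F_nt − (Ω F_nt / F_nv) f_rv = 1.3·780 − (2·780/579)·243.6 = 357.7 MPa, capped at F_nt → F'_nt = 357.7 MPa.
R_n = F'_nt · A_b · n = 357.7 × 113.1 × 2 / 1000 = 80.91 kN.
Allowable strength R_n/Ω = 80.91 / 2 = 40.5 kN.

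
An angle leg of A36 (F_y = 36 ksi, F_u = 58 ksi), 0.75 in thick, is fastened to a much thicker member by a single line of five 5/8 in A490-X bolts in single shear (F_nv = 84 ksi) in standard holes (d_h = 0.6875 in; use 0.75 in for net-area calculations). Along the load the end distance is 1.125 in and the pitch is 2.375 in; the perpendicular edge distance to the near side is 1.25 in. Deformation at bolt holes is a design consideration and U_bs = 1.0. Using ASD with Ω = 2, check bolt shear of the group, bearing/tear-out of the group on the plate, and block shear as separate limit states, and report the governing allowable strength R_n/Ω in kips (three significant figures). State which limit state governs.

64.4 kips (bolt shear governs)

Bolt shear: A_b = π·0.625²/4 = 0.3068 in²; R_n = 84 × 0.3068 × 5 × 1 = 128.9 kips → 128.9 / 2 = 64.4 kips.
Bearing: edge l_c = 0.7812, r_n = 40.78 kips; interior l_c = 1.688, r_n = 65.25 kips; R_n = 40.78 + 4·65.25 = 301.8 kips → 151 kips.
Block shear: A_gv = 7.969, A_nv = 5.438, A_nt = 0.6562 in²; R_n = min(0.6F_uA_nv, 0.6F_yA_gv) + U_bs·F_u·A_nt = 210.2 kips → 105 kips.
Bolt shear governs: 64.4 kips.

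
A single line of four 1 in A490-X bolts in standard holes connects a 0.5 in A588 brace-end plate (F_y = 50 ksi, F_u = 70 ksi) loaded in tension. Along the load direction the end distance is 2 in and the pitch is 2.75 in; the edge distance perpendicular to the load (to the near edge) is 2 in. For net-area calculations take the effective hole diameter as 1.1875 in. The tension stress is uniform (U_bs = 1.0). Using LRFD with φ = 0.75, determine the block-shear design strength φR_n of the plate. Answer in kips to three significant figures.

Shear plane L_v = 2 + 3·2.75 = 10.25 in; A_gv = 10.25 × 0.5 = 5.125 in².
A_nv = (10.25 − 3.5·1.1875) × 0.5 = 3.047 in².
A_nt = (2 − 0.5·1.1875) × 0.5 = 0.7031 in².
0.6 F_u A_nv = 128 kips; 0.6 F_y A_gv = 153.8 kips → shear rupture governs the shear term.
R_n = 128 + 1.0 × 70 × 0.7031 = 177.2 kips.
Design strength φR_n = 0.75 × 177.2 = 133 kips.

133 kips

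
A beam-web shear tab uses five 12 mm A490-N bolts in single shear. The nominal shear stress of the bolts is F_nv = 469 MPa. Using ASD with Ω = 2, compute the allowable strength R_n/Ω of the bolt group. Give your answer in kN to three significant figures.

133 kN

A_b = π × 12² / 4 = 113.1 mm².
R_n = F_nv · A_b · n · n_s = 469 × 113.1 × 5 × 1 / 1000 = 265.2 kN.
Allowable strength R_n/Ω = 265.2 / 2 = 133 kN.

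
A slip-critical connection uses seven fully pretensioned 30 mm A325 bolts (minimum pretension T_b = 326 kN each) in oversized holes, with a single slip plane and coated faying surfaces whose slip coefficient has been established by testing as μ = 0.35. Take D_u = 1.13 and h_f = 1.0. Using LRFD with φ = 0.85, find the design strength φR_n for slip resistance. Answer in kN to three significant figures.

767 kN

R_n = μ · D_u · h_f · T_b · n_s · n_b = 0.35 × 1.13 × 1.0 × 326 × 1 × 7 = 902.5 kN.
Design strength φR_n = 0.85 × 902.5 = 767 kN.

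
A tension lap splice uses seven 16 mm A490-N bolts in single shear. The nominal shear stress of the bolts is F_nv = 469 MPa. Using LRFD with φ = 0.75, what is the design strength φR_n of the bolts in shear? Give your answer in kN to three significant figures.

495 kN

A_b = π × 16² / 4 = 201.1 mm².
R_n = F_nv · A_b · n · n_s = 469 × 201.1 × 7 × 1 / 1000 = 660.1 kN.
Design strength φR_n = 0.75 × 660.1 = 495 kN.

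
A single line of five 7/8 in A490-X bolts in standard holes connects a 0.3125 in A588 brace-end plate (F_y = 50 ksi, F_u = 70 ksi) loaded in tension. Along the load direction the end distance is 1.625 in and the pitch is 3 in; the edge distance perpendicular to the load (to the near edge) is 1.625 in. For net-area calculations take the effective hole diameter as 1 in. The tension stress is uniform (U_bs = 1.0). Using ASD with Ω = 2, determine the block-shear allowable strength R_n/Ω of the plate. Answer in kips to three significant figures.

72.2 kips

Shear plane L_v = 1.625 + 4·3 = 13.62 in; A_gv = 13.62 × 0.3125 = 4.258 in².
A_nv = (13.62 − 4.5·1) × 0.3125 = 2.852 in².
A_nt = (1.625 − 0.5·1) × 0.3125 = 0.3516 in².
0.6 F_u A_nv = 119.8 kips; 0.6 F_y A_gv = 127.7 kips → shear rupture governs the shear term.
R_n = 119.8 + 1.0 × 70 × 0.3516 = 144.4 kips.
Allowable strength R_n/Ω = 144.4 / 2 = 72.2 kips.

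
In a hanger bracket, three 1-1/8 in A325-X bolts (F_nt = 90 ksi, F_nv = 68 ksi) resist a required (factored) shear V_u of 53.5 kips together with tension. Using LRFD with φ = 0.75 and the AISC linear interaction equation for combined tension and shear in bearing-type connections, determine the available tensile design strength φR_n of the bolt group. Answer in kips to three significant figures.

191 kips

A_b = π·1.125²/4 = 0.994 in²; f_rv = 53.5 / (3 × 0.994) = 17.94 ksi.
F'_nt = 1.3 F_nt − (F_nt / φF_nv) f_rv = 1.3·90 − (90/(0.75·68))·17.94 = 85.34 ksi, capped at F_nt → F'_nt = 85.34 ksi.
R_n = F'_nt · A_b · n = 85.34 × 0.994 × 3 = 254.5 kips.
Design strength φR_n = 0.75 × 254.5 = 191 kips.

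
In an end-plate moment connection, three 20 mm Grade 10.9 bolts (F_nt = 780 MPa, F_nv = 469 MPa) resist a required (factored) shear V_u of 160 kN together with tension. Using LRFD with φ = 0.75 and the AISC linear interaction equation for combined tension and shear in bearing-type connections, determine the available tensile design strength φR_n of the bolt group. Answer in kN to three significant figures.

A_b = π·20²/4 = 314.2 mm²; f_rv = 160 × 1000 / (3 × 314.2) = 169.8 MPa.
F'_nt = 1.3 F_nt − (F_nt / φF_nv) f_rv = 1.3·780 − (780/(0.75·469))·169.8 = 637.5 MPa, capped at F_nt → F'_nt = 637.5 MPa.
R_n = F'_nt · A_b · n = 637.5 × 314.2 × 3 / 1000 = 600.9 kN.
Design strength φR_n = 0.75 × 600.9 = 451 kN.

451 kN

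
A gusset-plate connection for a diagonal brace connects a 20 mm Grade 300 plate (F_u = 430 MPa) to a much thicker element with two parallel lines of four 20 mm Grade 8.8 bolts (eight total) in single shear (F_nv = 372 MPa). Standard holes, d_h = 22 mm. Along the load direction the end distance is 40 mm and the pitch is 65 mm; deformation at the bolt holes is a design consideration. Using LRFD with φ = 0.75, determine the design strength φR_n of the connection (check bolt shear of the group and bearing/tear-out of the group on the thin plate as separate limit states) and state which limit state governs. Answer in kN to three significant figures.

701 kN (bolt shear governs)

Bolt shear: A_b = π·20²/4 = 314.2 mm²; R_n = 372 × 314.2 × 8 × 1 / 1000 = 934.9 kN → 0.75 × 934.9 = 701 kN.
Bearing (1.2 l_c t F_u ≤ 2.4 d t F_u): upper limit = 2.4·20·20·430 / 1000 = 412.8 kN.
  Edge l_c = 40 − 22/2 = 29 → r_n = 299.3 kN; interior l_c = 65 − 22 = 43 → r_n = 412.8 kN.
  R_n,bearing = 2·299.3 + 6·412.8 = 3075 kN → 0.75 × 3075 = 2310 kN.
Bolt shear governs: 701 kN.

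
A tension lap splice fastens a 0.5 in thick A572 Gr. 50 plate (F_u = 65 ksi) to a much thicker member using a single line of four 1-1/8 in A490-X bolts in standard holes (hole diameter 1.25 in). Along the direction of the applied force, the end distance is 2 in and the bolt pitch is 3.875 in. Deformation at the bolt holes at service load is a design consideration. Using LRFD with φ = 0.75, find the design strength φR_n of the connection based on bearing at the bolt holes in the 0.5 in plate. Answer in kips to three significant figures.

238 kips

Per bolt r_n = 1.2 l_c t F_u ≤ 2.4 d t F_u; upper limit = 2.4 × 1.125 × 0.5 × 65 = 87.75 kips.
Edge bolt: l_c = 2 − 1.25/2 = 1.375 in → 1.2 × 1.375 × 0.5 × 65 = 53.62 → r_n = 53.62 kips.
Interior bolts: l_c = 3.875 − 1.25 = 2.625 in → 1.2 × 2.625 × 0.5 × 65 = 102.4 → r_n = 87.75 kips.
R_n = 1 × 53.62 + 3 × 87.75 = 316.9 kips.
Design strength φR_n = 0.75 × 316.9 = 238 kips.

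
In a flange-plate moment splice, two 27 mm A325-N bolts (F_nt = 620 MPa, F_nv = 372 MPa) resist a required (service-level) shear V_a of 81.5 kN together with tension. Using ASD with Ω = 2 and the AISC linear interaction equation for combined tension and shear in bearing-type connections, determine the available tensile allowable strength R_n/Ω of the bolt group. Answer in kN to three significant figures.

326 kN

A_b = π·27²/4 = 572.6 mm²; f_rv = 81.5 × 1000 / (2 × 572.6) = 71.17 MPa.
F'_nt = 1.3 F_nt − (Ω F_nt / F_nv) f_rv = 1.3·620 − (2·620/372)·71.17 = 568.8 MPa, capped at F_nt → F'_nt = 568.8 MPa.
R_n = F'_nt · A_b · n = 568.8 × 572.6 × 2 / 1000 = 651.3 kN.
Allowable strength R_n/Ω = 651.3 / 2 = 326 kN.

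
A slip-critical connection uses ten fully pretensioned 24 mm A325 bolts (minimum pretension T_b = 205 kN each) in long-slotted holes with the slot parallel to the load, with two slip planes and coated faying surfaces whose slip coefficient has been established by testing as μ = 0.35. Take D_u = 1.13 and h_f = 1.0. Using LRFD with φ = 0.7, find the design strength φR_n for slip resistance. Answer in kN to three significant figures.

1140 kN

R_n = μ · D_u · h_f · T_b · n_s · n_b = 0.35 × 1.13 × 1.0 × 205 × 2 × 10 = 1622 kN.
Design strength φR_n = 0.7 × 1622 = 1140 kN.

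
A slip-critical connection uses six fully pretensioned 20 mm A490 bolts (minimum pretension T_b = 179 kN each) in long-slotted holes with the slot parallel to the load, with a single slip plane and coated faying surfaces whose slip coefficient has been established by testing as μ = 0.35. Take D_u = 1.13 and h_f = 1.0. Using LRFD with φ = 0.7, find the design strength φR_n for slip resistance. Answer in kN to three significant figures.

297 kN

R_n = μ · D_u · h_f · T_b · n_s · n_b = 0.35 × 1.13 × 1.0 × 179 × 1 × 6 = 424.8 kN.
Design strength φR_n = 0.7 × 424.8 = 297 kN.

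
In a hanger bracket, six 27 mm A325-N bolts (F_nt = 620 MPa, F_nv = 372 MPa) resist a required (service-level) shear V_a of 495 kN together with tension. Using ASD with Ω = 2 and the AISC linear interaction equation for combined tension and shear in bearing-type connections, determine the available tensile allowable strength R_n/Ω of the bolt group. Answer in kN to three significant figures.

559 kN

A_b = π·27²/4 = 572.6 mm²; f_rv = 495 × 1000 / (6 × 572.6) = 144.1 MPa.
F'_nt = 1.3 F_nt − (Ω F_nt / F_nv) f_rv = 1.3·620 − (2·620/372)·144.1 = 325.7 MPa, capped at F_nt → F'_nt = 325.7 MPa.
R_n = F'_nt · A_b · n = 325.7 × 572.6 × 6 / 1000 = 1119 kN.
Allowable strength R_n/Ω = 1119 / 2 = 559 kN.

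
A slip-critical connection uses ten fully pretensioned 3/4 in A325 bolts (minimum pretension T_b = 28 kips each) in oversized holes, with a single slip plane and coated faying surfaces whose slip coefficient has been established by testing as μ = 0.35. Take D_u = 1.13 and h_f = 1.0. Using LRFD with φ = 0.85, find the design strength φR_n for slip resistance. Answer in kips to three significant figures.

94.1 kips

R_n = μ · D_u · h_f · T_b · n_s · n_b = 0.35 × 1.13 × 1.0 × 28 × 1 × 10 = 110.7 kips.
Design strength φR_n = 0.85 × 110.7 = 94.1 kips.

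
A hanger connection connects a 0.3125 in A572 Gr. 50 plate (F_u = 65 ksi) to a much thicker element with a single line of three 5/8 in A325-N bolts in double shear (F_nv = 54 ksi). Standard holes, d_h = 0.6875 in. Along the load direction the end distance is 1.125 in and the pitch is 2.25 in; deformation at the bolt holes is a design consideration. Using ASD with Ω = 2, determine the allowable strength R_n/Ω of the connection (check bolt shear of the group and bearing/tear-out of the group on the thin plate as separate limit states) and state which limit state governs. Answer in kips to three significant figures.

40 kips (bearing governs)

Bolt shear: A_b = π·0.625²/4 = 0.3068 in²; R_n = 54 × 0.3068 × 3 × 2 = 99.4 kips → 99.4 / 2 = 49.7 kips.
Bearing (1.2 l_c t F_u ≤ 2.4 d t F_u): upper limit = 2.4·0.625·0.3125·65 = 30.47 kips.
  Edge l_c = 1.125 − 0.6875/2 = 0.7812 → r_n = 19.04 kips; interior l_c = 2.25 − 0.6875 = 1.562 → r_n = 30.47 kips.
  R_n,bearing = 1·19.04 + 2·30.47 = 79.98 kips → 79.98 / 2 = 40 kips.
Bearing governs: 40 kips.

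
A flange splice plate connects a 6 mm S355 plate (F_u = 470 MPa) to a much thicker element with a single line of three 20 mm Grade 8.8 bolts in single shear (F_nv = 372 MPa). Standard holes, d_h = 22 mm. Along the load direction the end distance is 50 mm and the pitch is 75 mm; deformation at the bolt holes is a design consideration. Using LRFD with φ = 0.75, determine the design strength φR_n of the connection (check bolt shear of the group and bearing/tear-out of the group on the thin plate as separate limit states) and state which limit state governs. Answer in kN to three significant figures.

263 kN (bolt shear governs)

Bolt shear: A_b = π·20²/4 = 314.2 mm²; R_n = 372 × 314.2 × 3 × 1 / 1000 = 350.6 kN → 0.75 × 350.6 = 263 kN.
Bearing (1.2 l_c t F_u ≤ 2.4 d t F_u): upper limit = 2.4·20·6·470 / 1000 = 135.4 kN.
  Edge l_c = 50 − 22/2 = 39 → r_n = 132 kN; interior l_c = 75 − 22 = 53 → r_n = 135.4 kN.
  R_n,bearing = 1·132 + 2·135.4 = 402.7 kN → 0.75 × 402.7 = 302 kN.
Bolt shear governs: 263 kN.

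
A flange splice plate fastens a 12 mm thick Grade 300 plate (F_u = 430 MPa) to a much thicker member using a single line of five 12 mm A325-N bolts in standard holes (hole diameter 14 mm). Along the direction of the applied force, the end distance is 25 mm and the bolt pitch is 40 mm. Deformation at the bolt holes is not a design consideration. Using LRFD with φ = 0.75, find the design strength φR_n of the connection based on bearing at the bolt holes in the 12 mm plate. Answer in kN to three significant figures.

Per bolt r_n = 1.5 l_c t F_u ≤ 3.0 d t F_u; upper limit = 3.0 × 12 × 12 × 430 / 1000 = 185.8 kN.
Edge bolt: l_c = 25 − 14/2 = 18 mm → 1.5 × 18 × 12 × 430 / 1000 = 139.3 → r_n = 139.3 kN.
Interior bolts: l_c = 40 − 14 = 26 mm → 1.5 × 26 × 12 × 430 / 1000 = 201.2 → r_n = 185.8 kN.
R_n = 1 × 139.3 + 4 × 185.8 = 882.4 kN.
Design strength φR_n = 0.75 × 882.4 = 662 kN.

662 kN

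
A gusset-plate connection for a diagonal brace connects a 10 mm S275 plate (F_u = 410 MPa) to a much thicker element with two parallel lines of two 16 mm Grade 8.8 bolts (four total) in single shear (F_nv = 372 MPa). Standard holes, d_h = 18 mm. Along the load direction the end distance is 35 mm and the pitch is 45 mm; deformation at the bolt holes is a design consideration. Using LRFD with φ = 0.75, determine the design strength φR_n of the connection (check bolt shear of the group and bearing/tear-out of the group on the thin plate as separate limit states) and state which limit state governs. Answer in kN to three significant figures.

224 kN (bolt shear governs)

Bolt shear: A_b = π·16²/4 = 201.1 mm²; R_n = 372 × 201.1 × 4 × 1 / 1000 = 299.2 kN → 0.75 × 299.2 = 224 kN.
Bearing (1.2 l_c t F_u ≤ 2.4 d t F_u): upper limit = 2.4·16·10·410 / 1000 = 157.4 kN.
  Edge l_c = 35 − 18/2 = 26 → r_n = 127.9 kN; interior l_c = 45 − 18 = 27 → r_n = 132.8 kN.
  R_n,bearing = 2·127.9 + 2·132.8 = 521.5 kN → 0.75 × 521.5 = 391 kN.
Bolt shear governs: 224 kN.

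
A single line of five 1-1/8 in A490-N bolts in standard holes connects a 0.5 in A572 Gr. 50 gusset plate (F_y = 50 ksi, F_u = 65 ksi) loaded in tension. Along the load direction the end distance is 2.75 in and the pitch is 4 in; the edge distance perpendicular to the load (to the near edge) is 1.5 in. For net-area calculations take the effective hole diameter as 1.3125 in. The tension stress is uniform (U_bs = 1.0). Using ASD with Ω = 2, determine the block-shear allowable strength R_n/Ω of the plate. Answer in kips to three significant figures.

139 kips

Shear plane L_v = 2.75 + 4·4 = 18.75 in; A_gv = 18.75 × 0.5 = 9.375 in².
A_nv = (18.75 − 4.5·1.3125) × 0.5 = 6.422 in².
A_nt = (1.5 − 0.5·1.3125) × 0.5 = 0.4219 in².
0.6 F_u A_nv = 250.5 kips; 0.6 F_y A_gv = 281.2 kips → shear rupture governs the shear term.
R_n = 250.5 + 1.0 × 65 × 0.4219 = 277.9 kips.
Allowable strength R_n/Ω = 277.9 / 2 = 139 kips.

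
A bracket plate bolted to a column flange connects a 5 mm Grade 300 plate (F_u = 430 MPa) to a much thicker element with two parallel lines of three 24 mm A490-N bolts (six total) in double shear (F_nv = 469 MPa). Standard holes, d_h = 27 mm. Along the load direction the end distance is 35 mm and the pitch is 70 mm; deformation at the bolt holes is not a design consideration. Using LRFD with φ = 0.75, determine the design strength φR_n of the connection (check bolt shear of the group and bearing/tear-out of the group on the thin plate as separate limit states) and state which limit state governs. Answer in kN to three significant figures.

Bolt shear: A_b = π·24²/4 = 452.4 mm²; R_n = 469 × 452.4 × 6 × 2 / 1000 = 2546 kN → 0.75 × 2546 = 1910 kN.
Bearing (1.5 l_c t F_u ≤ 3.0 d t F_u): upper limit = 3.0·24·5·430 / 1000 = 154.8 kN.
  Edge l_c = 35 − 27/2 = 21.5 → r_n = 69.34 kN; interior l_c = 70 − 27 = 43 → r_n = 138.7 kN.
  R_n,bearing = 2·69.34 + 4·138.7 = 693.4 kN → 0.75 × 693.4 = 520 kN.
Bearing governs: 520 kN.

520 kN (bearing governs)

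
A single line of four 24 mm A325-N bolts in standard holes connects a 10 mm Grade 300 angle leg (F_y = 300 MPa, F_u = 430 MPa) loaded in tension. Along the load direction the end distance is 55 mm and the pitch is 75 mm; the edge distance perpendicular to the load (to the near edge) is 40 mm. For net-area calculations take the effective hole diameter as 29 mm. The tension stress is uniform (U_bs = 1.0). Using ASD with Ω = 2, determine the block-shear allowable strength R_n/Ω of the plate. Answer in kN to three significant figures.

285 kN

Shear plane L_v = 55 + 3·75 = 280 mm; A_gv = 280 × 10 = 2800 mm².
A_nv = (280 − 3.5·29) × 10 = 1785 mm².
A_nt = (40 − 0.5·29) × 10 = 255 mm².
0.6 F_u A_nv = 460.5 kN; 0.6 F_y A_gv = 504 kN → shear rupture governs the shear term.
R_n = 460.5 + 1.0 × 430 × 255 / 1000 = 570.2 kN.
Allowable strength R_n/Ω = 570.2 / 2 = 285 kN.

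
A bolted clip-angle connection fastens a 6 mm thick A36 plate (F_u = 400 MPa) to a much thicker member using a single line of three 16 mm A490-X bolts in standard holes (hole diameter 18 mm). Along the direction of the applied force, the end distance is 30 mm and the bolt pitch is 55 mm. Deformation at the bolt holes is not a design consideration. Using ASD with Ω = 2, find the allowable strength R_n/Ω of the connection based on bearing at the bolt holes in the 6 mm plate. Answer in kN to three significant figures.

Per bolt r_n = 1.5 l_c t F_u ≤ 3.0 d t F_u; upper limit = 3.0 × 16 × 6 × 400 / 1000 = 115.2 kN.
Edge bolt: l_c = 30 − 18/2 = 21 mm → 1.5 × 21 × 6 × 400 / 1000 = 75.6 → r_n = 75.6 kN.
Interior bolts: l_c = 55 − 18 = 37 mm → 1.5 × 37 × 6 × 400 / 1000 = 133.2 → r_n = 115.2 kN.
R_n = 1 × 75.6 + 2 × 115.2 = 306 kN.
Allowable strength R_n/Ω = 306 / 2 = 153 kN.

153 kN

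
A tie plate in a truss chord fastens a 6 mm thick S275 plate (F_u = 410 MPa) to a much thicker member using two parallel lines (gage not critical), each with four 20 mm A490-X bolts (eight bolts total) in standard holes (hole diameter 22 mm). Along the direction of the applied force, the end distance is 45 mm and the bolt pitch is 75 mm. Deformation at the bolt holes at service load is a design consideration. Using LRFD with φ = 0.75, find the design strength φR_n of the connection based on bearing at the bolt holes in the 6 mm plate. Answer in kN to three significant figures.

Per bolt r_n = 1.2 l_c t F_u ≤ 2.4 d t F_u; upper limit = 2.4 × 20 × 6 × 410 / 1000 = 118.1 kN.
Edge bolt: l_c = 45 − 22/2 = 34 mm → 1.2 × 34 × 6 × 410 / 1000 = 100.4 → r_n = 100.4 kN.
Interior bolts: l_c = 75 − 22 = 53 mm → 1.2 × 53 × 6 × 410 / 1000 = 156.5 → r_n = 118.1 kN.
R_n = 2 × 100.4 + 6 × 118.1 = 909.2 kN.
Design strength φR_n = 0.75 × 909.2 = 682 kN.

682 kN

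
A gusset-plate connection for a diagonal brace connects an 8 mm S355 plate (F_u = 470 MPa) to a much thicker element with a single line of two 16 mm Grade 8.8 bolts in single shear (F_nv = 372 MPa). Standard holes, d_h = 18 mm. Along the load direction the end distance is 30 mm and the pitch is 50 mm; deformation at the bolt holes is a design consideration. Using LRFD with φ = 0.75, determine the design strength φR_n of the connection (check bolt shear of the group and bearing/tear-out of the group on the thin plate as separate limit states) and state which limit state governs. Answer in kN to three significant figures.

Bolt shear: A_b = π·16²/4 = 201.1 mm²; R_n = 372 × 201.1 × 2 × 1 / 1000 = 149.6 kN → 0.75 × 149.6 = 112 kN.
Bearing (1.2 l_c t F_u ≤ 2.4 d t F_u): upper limit = 2.4·16·8·470 / 1000 = 144.4 kN.
  Edge l_c = 30 − 18/2 = 21 → r_n = 94.75 kN; interior l_c = 50 − 18 = 32 → r_n = 144.4 kN.
  R_n,bearing = 1·94.75 + 1·144.4 = 239.1 kN → 0.75 × 239.1 = 179 kN.
Bolt shear governs: 112 kN.

112 kN (bolt shear governs)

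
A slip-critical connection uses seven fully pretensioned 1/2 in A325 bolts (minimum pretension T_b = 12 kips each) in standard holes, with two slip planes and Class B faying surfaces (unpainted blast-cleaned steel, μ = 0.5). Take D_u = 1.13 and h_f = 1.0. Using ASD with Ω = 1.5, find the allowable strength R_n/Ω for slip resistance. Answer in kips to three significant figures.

63.3 kips

R_n = μ · D_u · h_f · T_b · n_s · n_b = 0.5 × 1.13 × 1.0 × 12 × 2 × 7 = 94.92 kips.
Allowable strength R_n/Ω = 94.92 / 1.5 = 63.3 kips.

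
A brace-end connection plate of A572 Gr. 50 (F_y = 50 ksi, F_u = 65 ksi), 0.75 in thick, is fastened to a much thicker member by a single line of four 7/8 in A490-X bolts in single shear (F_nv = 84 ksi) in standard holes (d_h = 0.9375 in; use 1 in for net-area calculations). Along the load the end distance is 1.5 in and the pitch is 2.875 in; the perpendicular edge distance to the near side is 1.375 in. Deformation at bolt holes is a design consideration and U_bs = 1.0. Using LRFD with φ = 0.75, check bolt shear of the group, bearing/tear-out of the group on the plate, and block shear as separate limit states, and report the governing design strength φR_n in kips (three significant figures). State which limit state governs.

152 kips (bolt shear governs)

Bolt shear: A_b = π·0.875²/4 = 0.6013 in²; R_n = 84 × 0.6013 × 4 × 1 = 202 kips → 0.75 × 202 = 152 kips.
Bearing: edge l_c = 1.031, r_n = 60.33 kips; interior l_c = 1.938, r_n = 102.4 kips; R_n = 60.33 + 3·102.4 = 367.5 kips → 276 kips.
Block shear: A_gv = 7.594, A_nv = 4.969, A_nt = 0.6562 in²; R_n = min(0.6F_uA_nv, 0.6F_yA_gv) + U_bs·F_u·A_nt = 236.4 kips → 177 kips.
Bolt shear governs: 152 kips.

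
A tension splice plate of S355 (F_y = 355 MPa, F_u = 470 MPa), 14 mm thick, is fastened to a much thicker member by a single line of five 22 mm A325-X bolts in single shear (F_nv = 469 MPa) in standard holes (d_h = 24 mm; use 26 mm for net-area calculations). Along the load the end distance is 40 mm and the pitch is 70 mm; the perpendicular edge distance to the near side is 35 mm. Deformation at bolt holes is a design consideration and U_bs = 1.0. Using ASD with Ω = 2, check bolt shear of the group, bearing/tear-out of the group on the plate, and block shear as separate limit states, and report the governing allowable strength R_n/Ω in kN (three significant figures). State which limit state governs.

Bolt shear: A_b = π·22²/4 = 380.1 mm²; R_n = 469 × 380.1 × 5 × 1 / 1000 = 891.4 kN → 891.4 / 2 = 446 kN.
Bearing: edge l_c = 28, r_n = 221.1 kN; interior l_c = 46, r_n = 347.4 kN; R_n = 221.1 + 4·347.4 = 1611 kN → 805 kN.
Block shear: A_gv = 4480, A_nv = 2842, A_nt = 308 mm²; R_n = min(0.6F_uA_nv, 0.6F_yA_gv) + U_bs·F_u·A_nt = 946.2 kN → 473 kN.
Bolt shear governs: 446 kN.

446 kN (bolt shear governs)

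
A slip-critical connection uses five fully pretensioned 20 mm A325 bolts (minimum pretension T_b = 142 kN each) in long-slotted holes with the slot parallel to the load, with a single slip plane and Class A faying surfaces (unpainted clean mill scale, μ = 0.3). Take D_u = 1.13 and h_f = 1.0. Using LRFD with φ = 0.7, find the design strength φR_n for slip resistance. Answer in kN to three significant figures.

168 kN

R_n = μ · D_u · h_f · T_b · n_s · n_b = 0.3 × 1.13 × 1.0 × 142 × 1 × 5 = 240.7 kN.
Design strength φR_n = 0.7 × 240.7 = 168 kN.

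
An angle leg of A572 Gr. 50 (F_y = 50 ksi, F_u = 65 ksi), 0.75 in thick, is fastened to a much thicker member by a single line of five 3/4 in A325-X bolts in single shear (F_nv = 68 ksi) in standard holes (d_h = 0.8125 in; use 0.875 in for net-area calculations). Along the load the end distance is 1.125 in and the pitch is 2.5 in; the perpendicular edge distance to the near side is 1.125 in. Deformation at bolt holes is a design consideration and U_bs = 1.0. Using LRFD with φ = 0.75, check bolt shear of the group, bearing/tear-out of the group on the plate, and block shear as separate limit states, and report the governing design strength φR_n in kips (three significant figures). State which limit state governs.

113 kips (bolt shear governs)

Bolt shear: A_b = π·0.75²/4 = 0.4418 in²; R_n = 68 × 0.4418 × 5 × 1 = 150.2 kips → 0.75 × 150.2 = 113 kips.
Bearing: edge l_c = 0.7188, r_n = 42.05 kips; interior l_c = 1.688, r_n = 87.75 kips; R_n = 42.05 + 4·87.75 = 393 kips → 295 kips.
Block shear: A_gv = 8.344, A_nv = 5.391, A_nt = 0.5156 in²; R_n = min(0.6F_uA_nv, 0.6F_yA_gv) + U_bs·F_u·A_nt = 243.8 kips → 183 kips.
Bolt shear governs: 113 kips.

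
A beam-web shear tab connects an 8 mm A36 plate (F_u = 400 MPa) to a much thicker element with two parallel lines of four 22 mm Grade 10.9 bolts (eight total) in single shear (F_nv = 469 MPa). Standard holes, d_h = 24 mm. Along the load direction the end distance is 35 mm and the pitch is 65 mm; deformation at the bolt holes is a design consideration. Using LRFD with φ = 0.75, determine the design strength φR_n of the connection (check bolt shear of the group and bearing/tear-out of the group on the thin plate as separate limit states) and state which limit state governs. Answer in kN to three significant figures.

Bolt shear: A_b = π·22²/4 = 380.1 mm²; R_n = 469 × 380.1 × 8 × 1 / 1000 = 1426 kN → 0.75 × 1426 = 1070 kN.
Bearing (1.2 l_c t F_u ≤ 2.4 d t F_u): upper limit = 2.4·22·8·400 / 1000 = 169 kN.
  Edge l_c = 35 − 24/2 = 23 → r_n = 88.32 kN; interior l_c = 65 − 24 = 41 → r_n = 157.4 kN.
  R_n,bearing = 2·88.32 + 6·157.4 = 1121 kN → 0.75 × 1121 = 841 kN.
Bearing governs: 841 kN.

841 kN (bearing governs)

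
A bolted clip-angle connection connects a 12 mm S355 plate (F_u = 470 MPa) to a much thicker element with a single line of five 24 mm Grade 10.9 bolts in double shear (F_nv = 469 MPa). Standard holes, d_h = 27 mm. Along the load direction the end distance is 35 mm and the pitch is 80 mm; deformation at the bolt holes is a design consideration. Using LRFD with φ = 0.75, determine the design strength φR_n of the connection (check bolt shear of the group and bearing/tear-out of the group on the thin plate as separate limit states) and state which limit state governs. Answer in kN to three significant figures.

1080 kN (bearing governs)

Bolt shear: A_b = π·24²/4 = 452.4 mm²; R_n = 469 × 452.4 × 5 × 2 / 1000 = 2122 kN → 0.75 × 2122 = 1590 kN.
Bearing (1.2 l_c t F_u ≤ 2.4 d t F_u): upper limit = 2.4·24·12·470 / 1000 = 324.9 kN.
  Edge l_c = 35 − 27/2 = 21.5 → r_n = 145.5 kN; interior l_c = 80 − 27 = 53 → r_n = 324.9 kN.
  R_n,bearing = 1·145.5 + 4·324.9 = 1445 kN → 0.75 × 1445 = 1080 kN.
Bearing governs: 1080 kN.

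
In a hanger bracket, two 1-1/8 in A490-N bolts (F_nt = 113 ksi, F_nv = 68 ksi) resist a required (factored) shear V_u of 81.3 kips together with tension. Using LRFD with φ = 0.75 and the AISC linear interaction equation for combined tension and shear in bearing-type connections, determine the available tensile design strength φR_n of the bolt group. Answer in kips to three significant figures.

A_b = π·1.125²/4 = 0.994 in²; f_rv = 81.3 / (2 × 0.994) = 40.89 ksi.
F'_nt = 1.3 F_nt − (F_nt / φF_nv) f_rv = 1.3·113 − (113/(0.75·68))·40.89 = 56.29 ksi, capped at F_nt → F'_nt = 56.29 ksi.
R_n = F'_nt · A_b · n = 56.29 × 0.994 × 2 = 111.9 kips.
Design strength φR_n = 0.75 × 111.9 = 83.9 kips.

83.9 kips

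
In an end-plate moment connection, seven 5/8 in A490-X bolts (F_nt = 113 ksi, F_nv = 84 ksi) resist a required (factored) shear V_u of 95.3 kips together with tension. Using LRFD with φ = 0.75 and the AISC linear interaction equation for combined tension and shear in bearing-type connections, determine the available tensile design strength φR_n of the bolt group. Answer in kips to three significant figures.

108 kips

A_b = π·0.625²/4 = 0.3068 in²; f_rv = 95.3 / (7 × 0.3068) = 44.38 ksi.
F'_nt = 1.3 F_nt − (F_nt / φF_nv) f_rv = 1.3·113 − (113/(0.75·84))·44.38 = 67.31 ksi, capped at F_nt → F'_nt = 67.31 ksi.
R_n = F'_nt · A_b · n = 67.31 × 0.3068 × 7 = 144.5 kips.
Design strength φR_n = 0.75 × 144.5 = 108 kips.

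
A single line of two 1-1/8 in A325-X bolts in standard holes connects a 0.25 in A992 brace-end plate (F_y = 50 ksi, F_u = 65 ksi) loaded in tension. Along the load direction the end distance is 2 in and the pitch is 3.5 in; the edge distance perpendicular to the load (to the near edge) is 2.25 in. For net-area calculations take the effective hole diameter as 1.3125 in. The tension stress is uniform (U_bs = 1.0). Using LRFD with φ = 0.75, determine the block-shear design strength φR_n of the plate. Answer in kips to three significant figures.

Shear plane L_v = 2 + 1·3.5 = 5.5 in; A_gv = 5.5 × 0.25 = 1.375 in².
A_nv = (5.5 − 1.5·1.3125) × 0.25 = 0.8828 in².
A_nt = (2.25 − 0.5·1.3125) × 0.25 = 0.3984 in².
0.6 F_u A_nv = 34.43 kips; 0.6 F_y A_gv = 41.25 kips → shear rupture governs the shear term.
R_n = 34.43 + 1.0 × 65 × 0.3984 = 60.33 kips.
Design strength φR_n = 0.75 × 60.33 = 45.2 kips.

45.2 kips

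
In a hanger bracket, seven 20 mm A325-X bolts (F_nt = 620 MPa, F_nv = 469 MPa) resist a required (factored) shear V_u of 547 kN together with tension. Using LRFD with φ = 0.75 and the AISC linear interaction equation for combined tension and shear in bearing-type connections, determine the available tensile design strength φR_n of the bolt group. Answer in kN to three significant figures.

606 kN

A_b = π·20²/4 = 314.2 mm²; f_rv = 547 × 1000 / (7 × 314.2) = 248.7 MPa.
F'_nt = 1.3 F_nt − (F_nt / φF_nv) f_rv = 1.3·620 − (620/(0.75·469))·248.7 = 367.6 MPa, capped at F_nt → F'_nt = 367.6 MPa.
R_n = F'_nt · A_b · n = 367.6 × 314.2 × 7 / 1000 = 808.3 kN.
Design strength φR_n = 0.75 × 808.3 = 606 kN.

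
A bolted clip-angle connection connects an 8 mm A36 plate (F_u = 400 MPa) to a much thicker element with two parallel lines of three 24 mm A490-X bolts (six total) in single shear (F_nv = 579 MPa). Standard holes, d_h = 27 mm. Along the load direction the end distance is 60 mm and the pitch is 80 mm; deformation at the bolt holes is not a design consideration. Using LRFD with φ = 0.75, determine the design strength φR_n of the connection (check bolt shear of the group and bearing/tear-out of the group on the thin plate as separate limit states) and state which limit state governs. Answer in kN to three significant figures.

Bolt shear: A_b = π·24²/4 = 452.4 mm²; R_n = 579 × 452.4 × 6 × 1 / 1000 = 1572 kN → 0.75 × 1572 = 1180 kN.
Bearing (1.5 l_c t F_u ≤ 3.0 d t F_u): upper limit = 3.0·24·8·400 / 1000 = 230.4 kN.
  Edge l_c = 60 − 27/2 = 46.5 → r_n = 223.2 kN; interior l_c = 80 − 27 = 53 → r_n = 230.4 kN.
  R_n,bearing = 2·223.2 + 4·230.4 = 1368 kN → 0.75 × 1368 = 1030 kN.
Bearing governs: 1030 kN.

1030 kN (bearing governs)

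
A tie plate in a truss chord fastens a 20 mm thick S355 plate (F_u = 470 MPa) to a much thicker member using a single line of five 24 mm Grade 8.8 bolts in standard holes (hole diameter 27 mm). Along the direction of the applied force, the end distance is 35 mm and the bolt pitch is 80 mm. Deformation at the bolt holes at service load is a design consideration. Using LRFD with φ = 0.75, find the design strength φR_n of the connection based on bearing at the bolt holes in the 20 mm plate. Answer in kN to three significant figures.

Per bolt r_n = 1.2 l_c t F_u ≤ 2.4 d t F_u; upper limit = 2.4 × 24 × 20 × 470 / 1000 = 541.4 kN.
Edge bolt: l_c = 35 − 27/2 = 21.5 mm → 1.2 × 21.5 × 20 × 470 / 1000 = 242.5 → r_n = 242.5 kN.
Interior bolts: l_c = 80 − 27 = 53 mm → 1.2 × 53 × 20 × 470 / 1000 = 597.8 → r_n = 541.4 kN.
R_n = 1 × 242.5 + 4 × 541.4 = 2408 kN.
Design strength φR_n = 0.75 × 2408 = 1810 kN.

1810 kN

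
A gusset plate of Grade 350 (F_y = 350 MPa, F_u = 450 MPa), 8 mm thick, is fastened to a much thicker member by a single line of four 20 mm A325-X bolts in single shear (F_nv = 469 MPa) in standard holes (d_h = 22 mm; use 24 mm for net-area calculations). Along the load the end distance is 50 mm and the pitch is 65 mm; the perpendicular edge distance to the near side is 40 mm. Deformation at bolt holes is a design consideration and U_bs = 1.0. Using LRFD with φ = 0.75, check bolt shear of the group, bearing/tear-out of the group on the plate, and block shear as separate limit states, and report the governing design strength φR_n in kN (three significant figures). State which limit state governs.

Bolt shear: A_b = π·20²/4 = 314.2 mm²; R_n = 469 × 314.2 × 4 × 1 / 1000 = 589.4 kN → 0.75 × 589.4 = 442 kN.
Bearing: edge l_c = 39, r_n = 168.5 kN; interior l_c = 43, r_n = 172.8 kN; R_n = 168.5 + 3·172.8 = 686.9 kN → 515 kN.
Block shear: A_gv = 1960, A_nv = 1288, A_nt = 224 mm²; R_n = min(0.6F_uA_nv, 0.6F_yA_gv) + U_bs·F_u·A_nt = 448.6 kN → 336 kN.
Block shear governs: 336 kN.

336 kN (block shear governs)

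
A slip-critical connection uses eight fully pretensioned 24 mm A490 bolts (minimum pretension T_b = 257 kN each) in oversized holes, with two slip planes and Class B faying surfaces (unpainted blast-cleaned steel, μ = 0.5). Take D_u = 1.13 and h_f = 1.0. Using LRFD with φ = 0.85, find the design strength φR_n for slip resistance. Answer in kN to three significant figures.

1970 kN

R_n = μ · D_u · h_f · T_b · n_s · n_b = 0.5 × 1.13 × 1.0 × 257 × 2 × 8 = 2323 kN.
Design strength φR_n = 0.85 × 2323 = 1970 kN.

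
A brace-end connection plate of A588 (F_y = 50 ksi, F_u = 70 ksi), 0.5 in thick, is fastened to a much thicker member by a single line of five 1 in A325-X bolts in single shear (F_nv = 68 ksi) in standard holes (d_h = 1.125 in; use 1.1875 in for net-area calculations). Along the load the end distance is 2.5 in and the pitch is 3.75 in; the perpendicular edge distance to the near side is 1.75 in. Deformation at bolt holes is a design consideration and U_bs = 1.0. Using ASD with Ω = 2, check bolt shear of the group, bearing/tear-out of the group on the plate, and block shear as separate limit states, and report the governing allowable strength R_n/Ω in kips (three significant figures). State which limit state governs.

134 kips (bolt shear governs)

Bolt shear: A_b = π·1²/4 = 0.7854 in²; R_n = 68 × 0.7854 × 5 × 1 = 267 kips → 267 / 2 = 134 kips.
Bearing: edge l_c = 1.938, r_n = 81.37 kips; interior l_c = 2.625, r_n = 84 kips; R_n = 81.37 + 4·84 = 417.4 kips → 209 kips.
Block shear: A_gv = 8.75, A_nv = 6.078, A_nt = 0.5781 in²; R_n = min(0.6F_uA_nv, 0.6F_yA_gv) + U_bs·F_u·A_nt = 295.8 kips → 148 kips.
Bolt shear governs: 134 kips.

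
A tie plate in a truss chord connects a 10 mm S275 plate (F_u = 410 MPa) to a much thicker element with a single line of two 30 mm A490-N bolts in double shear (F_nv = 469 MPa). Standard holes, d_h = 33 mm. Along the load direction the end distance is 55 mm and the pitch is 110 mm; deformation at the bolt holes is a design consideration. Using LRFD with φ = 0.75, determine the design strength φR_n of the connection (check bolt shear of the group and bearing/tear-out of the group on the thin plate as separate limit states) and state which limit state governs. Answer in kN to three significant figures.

363 kN (bearing governs)

Bolt shear: A_b = π·30²/4 = 706.9 mm²; R_n = 469 × 706.9 × 2 × 2 / 1000 = 1326 kN → 0.75 × 1326 = 995 kN.
Bearing (1.2 l_c t F_u ≤ 2.4 d t F_u): upper limit = 2.4·30·10·410 / 1000 = 295.2 kN.
  Edge l_c = 55 − 33/2 = 38.5 → r_n = 189.4 kN; interior l_c = 110 − 33 = 77 → r_n = 295.2 kN.
  R_n,bearing = 1·189.4 + 1·295.2 = 484.6 kN → 0.75 × 484.6 = 363 kN.
Bearing governs: 363 kN.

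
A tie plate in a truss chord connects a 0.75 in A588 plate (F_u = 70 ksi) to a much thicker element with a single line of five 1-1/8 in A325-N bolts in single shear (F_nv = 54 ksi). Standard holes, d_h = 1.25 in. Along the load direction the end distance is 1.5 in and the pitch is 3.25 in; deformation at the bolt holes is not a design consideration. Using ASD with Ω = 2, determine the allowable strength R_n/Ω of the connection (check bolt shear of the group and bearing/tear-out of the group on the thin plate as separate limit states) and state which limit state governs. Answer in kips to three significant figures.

Bolt shear: A_b = π·1.125²/4 = 0.994 in²; R_n = 54 × 0.994 × 5 × 1 = 268.4 kips → 268.4 / 2 = 134 kips.
Bearing (1.5 l_c t F_u ≤ 3.0 d t F_u): upper limit = 3.0·1.125·0.75·70 = 177.2 kips.
  Edge l_c = 1.5 − 1.25/2 = 0.875 → r_n = 68.91 kips; interior l_c = 3.25 − 1.25 = 2 → r_n = 157.5 kips.
  R_n,bearing = 1·68.91 + 4·157.5 = 698.9 kips → 698.9 / 2 = 349 kips.
Bolt shear governs: 134 kips.

134 kips (bolt shear governs)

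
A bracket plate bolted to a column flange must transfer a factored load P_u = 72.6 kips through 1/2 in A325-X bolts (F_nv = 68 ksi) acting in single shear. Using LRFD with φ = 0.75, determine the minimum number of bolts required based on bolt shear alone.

8 bolts

A_b = π·0.5²/4 = 0.1963 in².
Per-bolt design strength φR_n = 0.75 × 68 × 0.1963 × 1 = 10.01 kips.
n ≥ 72.6 / 10.01 = 7.25 → use 8 bolts.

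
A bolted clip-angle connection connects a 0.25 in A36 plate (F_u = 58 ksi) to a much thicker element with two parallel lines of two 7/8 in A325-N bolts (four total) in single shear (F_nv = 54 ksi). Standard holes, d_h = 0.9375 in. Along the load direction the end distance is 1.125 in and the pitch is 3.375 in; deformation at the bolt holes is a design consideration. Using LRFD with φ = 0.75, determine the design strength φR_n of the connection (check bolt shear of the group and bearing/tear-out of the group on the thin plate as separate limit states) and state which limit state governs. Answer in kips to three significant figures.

Bolt shear: A_b = π·0.875²/4 = 0.6013 in²; R_n = 54 × 0.6013 × 4 × 1 = 129.9 kips → 0.75 × 129.9 = 97.4 kips.
Bearing (1.2 l_c t F_u ≤ 2.4 d t F_u): upper limit = 2.4·0.875·0.25·58 = 30.45 kips.
  Edge l_c = 1.125 − 0.9375/2 = 0.6562 → r_n = 11.42 kips; interior l_c = 3.375 − 0.9375 = 2.438 → r_n = 30.45 kips.
  R_n,bearing = 2·11.42 + 2·30.45 = 83.74 kips → 0.75 × 83.74 = 62.8 kips.
Bearing governs: 62.8 kips.

62.8 kips (bearing governs)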